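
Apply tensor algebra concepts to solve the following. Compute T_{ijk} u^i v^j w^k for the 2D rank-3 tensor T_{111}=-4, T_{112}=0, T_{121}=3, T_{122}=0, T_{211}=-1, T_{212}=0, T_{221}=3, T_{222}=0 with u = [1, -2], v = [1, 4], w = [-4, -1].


S = sum over i,j,k of T_{ijk} u_i v_j w_k. Expanding all 8 terms:
T_{111}*u_1*v_1*w_1 = -4*1*1*-4 = 16  (running total: 16)
T_{112}*u_1*v_1*w_2 = 0*1*1*-1 = 0  (running total: 16)
T_{121}*u_1*v_2*w_1 = 3*1*4*-4 = -48  (running total: -32)
T_{122}*u_1*v_2*w_2 = 0*1*4*-1 = 0  (running total: -32)
T_{211}*u_2*v_1*w_1 = -1*-2*1*-4 = -8  (running total: -40)
T_{212}*u_2*v_1*w_2 = 0*-2*1*-1 = 0  (running total: -40)
T_{221}*u_2*v_2*w_1 = 3*-2*4*-4 = 96  (running total: 56)
T_{222}*u_2*v_2*w_2 = 0*-2*4*-1 = 0  (running total: 56)
S = 56

56


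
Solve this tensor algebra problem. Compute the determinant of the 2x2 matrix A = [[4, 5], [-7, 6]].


For a 2x2 matrix [[a, b], [c, d]], det = a*d - b*c.
a = 4, b = 5, c = -7, d = 6
a*d = 4 * 6 = 24
b*c = 5 * -7 = -35
det = 24 - -35 = 59

59


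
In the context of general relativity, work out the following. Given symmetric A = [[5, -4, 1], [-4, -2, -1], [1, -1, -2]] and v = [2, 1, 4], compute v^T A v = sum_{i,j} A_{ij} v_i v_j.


First compute Av:
(Av)_1 = 5*2 + -4*1 + 1*4 = 10
(Av)_2 = -4*2 + -2*1 + -1*4 = -14
(Av)_3 = 1*2 + -1*1 + -2*4 = -7
Av = [10, -14, -7]
Then v^T (Av) = 2*10 + 1*-14 + 4*-7
= 20 + -14 + -28 = -22

-22


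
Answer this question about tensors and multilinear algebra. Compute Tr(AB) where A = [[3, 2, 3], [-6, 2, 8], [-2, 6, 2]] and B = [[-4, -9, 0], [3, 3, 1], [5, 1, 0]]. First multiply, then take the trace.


Tr(AB) = sum_i (AB)_{ii} where (AB)_{ii} = sum_k A_{ik} B_{ki}.
(AB)_{11} = 3*-4 + 2*3 + 3*5 = 9
(AB)_{22} = -6*-9 + 2*3 + 8*1 = 68
(AB)_{33} = -2*0 + 6*1 + 2*0 = 6
Tr(AB) = 9 + 68 + 6 = 83

83


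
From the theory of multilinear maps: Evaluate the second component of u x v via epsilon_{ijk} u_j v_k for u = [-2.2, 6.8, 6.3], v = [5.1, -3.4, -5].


(u x v)_2 = sum_{j,k} epsilon_{2jk} u_j v_k. Only permutations of (1,2,3) contribute; the two non-zero terms are:
eps_{213} u_1 v_3 = -1 * -2.2 * -5 = -11
eps_{231} u_3 v_1 = 1 * 6.3 * 5.1 = 32.13
(u x v)_2 = 21.13

21.13


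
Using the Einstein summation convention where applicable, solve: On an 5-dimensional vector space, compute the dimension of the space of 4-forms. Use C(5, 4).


The dimension of the space of p-forms on an n-dimensional space is C(n, p).
n = 5, p = 4
C(5, 4) = 5! / (4! * 1!) = 5

5


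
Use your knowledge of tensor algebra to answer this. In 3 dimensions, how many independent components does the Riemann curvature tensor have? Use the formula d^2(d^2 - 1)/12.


The Riemann tensor in d dimensions has d^2(d^2 - 1)/12 independent components.
d = 3, so d^2 = 9
d^2 - 1 = 8
d^2(d^2 - 1) = 9 * 8 = 72
Divide by 12: 72 / 12 = 6

6


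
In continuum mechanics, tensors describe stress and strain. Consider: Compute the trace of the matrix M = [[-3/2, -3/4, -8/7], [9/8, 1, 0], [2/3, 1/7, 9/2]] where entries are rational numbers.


The trace is the sum of diagonal entries.
Diagonal: M[1,1] = -3/2, M[2,2] = 1, M[3,3] = 9/2
Tr(M) = -3/2 + 1 + 9/2
Computing step by step:
After adding M[1,1]: -3/2
After adding M[2,2]: -1/2
After adding M[3,3]: 4
Tr(M) = 4

4


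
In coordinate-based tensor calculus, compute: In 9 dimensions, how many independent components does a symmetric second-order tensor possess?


A symmetric rank-2 tensor in d dimensions has d(d+1)/2 independent components.
d = 9
d(d+1)/2 = 9 * 10 / 2 = 90 / 2 = 45

45


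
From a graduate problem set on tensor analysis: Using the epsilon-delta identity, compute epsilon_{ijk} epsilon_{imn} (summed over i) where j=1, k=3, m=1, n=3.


Using the identity: epsilon_{ijk} epsilon_{imn} = delta_{jm} delta_{kn} - delta_{jn} delta_{km}.
delta_{11} = 1
delta_{33} = 1
delta_{13} = 0
delta_{31} = 0
Result = 1 * 1 - 0 * 0 = 1 - 0 = 1

1


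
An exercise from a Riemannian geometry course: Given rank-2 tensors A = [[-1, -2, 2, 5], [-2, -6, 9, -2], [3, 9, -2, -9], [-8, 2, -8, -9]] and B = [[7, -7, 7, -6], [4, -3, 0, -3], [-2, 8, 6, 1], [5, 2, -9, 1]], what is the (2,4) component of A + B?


Tensor addition is component-wise: (A + B)_{ij} = A_{ij} + B_{ij}.
A_{24} = -2
B_{24} = -3
(A + B)_{24} = -2 + -3 = -5

-5


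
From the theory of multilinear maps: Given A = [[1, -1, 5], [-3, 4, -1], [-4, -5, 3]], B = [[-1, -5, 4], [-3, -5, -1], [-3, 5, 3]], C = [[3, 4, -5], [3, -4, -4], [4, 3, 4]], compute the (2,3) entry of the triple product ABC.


(ABC)_{23} = sum_m (AB)_{2m} C_{m3}. First compute row 2 of AB.
(AB)_{21} = -3*-1 + 4*-3 + -1*-3 = -6
(AB)_{22} = -3*-5 + 4*-5 + -1*5 = -10
(AB)_{23} = -3*4 + 4*-1 + -1*3 = -19
Now contract with column 3 of C:
(AB)_{21} * C_{13} = -6 * -5 = 30
(AB)_{22} * C_{23} = -10 * -4 = 40
(AB)_{23} * C_{33} = -19 * 4 = -76
(ABC)_{23} = 30 + 40 + -76 = -6

-6


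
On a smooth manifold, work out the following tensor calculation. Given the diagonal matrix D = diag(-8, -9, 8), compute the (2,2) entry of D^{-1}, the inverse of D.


For a diagonal matrix, the inverse has entries (D^{-1})_{ii} = 1/d_{ii}.
The diagonal entries are: d_{11} = -8, d_{22} = -9, d_{33} = 8
We need (D^{-1})_{22} = 1/d_{22} = 1/-9 = -1/9

-1/9


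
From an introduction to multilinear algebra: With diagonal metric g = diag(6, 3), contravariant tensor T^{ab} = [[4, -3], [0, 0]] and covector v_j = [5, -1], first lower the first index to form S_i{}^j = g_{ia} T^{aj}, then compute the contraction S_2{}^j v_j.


Step 1: lower the first index. For a diagonal metric, g_{ia} T^{aj} = g_{ii} T^{ij} (no sum on i).
g_{22} = 3
S_2{}^1 = 3 * T^{21} = 3 * 0 = 0
S_2{}^2 = 3 * T^{22} = 3 * 0 = 0
Step 2: contract S_2{}^j with v_j.
S_2{}^1 * v_1 = 0 * 5 = 0
S_2{}^2 * v_2 = 0 * -1 = 0
Result = 0 + 0 = 0

0


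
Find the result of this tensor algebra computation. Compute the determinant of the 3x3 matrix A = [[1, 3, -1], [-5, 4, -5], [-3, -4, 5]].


Expanding along the first row, det(A) = a11*M_11 - a12*M_12 + a13*M_13, where M_1j is the (1,j) minor.
Minor M_11 = 4*5 - -5*-4 = 0
Minor M_12 = -5*5 - -5*-3 = -40
Minor M_13 = -5*-4 - 4*-3 = 32
det = 1*(0) - 3*(-40) + -1*(32)
    = 0 - -120 + -32
    = 88

88


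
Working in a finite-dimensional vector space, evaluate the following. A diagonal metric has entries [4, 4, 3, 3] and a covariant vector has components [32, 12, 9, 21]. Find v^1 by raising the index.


To raise an index with a diagonal metric: v^i = v_i / g_{ii}.
For index 1: v_1 = 32, g_{11} = 4
v^1 = 32 / 4 = 8

8


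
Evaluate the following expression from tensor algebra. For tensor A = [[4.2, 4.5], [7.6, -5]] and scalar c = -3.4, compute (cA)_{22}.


Scalar multiplication: (cA)_{ij} = c * A_{ij}.
c = -3.4
A_{22} = -5
(cA)_{22} = -3.4 * -5 = 17

17


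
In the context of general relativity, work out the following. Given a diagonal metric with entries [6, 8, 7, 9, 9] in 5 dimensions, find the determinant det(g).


For a diagonal metric, the determinant is the product of diagonal entries.
Diagonal entries: 6, 8, 7, 9, 9
det(g) = 6 * 8 * 7 * 9 * 9 = 27216

27216


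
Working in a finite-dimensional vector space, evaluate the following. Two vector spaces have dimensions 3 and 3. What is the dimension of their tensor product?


The dimension of a tensor product is the product of dimensions.
dim(V) = 3, dim(W) = 3
dim(V (x) W) = 3 * 3 = 9

9


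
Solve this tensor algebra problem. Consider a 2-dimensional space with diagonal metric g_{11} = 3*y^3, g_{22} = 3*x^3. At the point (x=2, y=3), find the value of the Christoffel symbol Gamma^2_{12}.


For a diagonal metric, Gamma^k_{ij} = (1/2) g^{kk} (dg_{ik}/dx_j + dg_{jk}/dx_i - dg_{ij}/dx_k).
The metric is diagonal, so g_{ab} = 0 for a != b.
At the given point: g_{11} = 81, g_{22} = 24
g^{22} = 1/24
dg_{12}/dx_2 = 0 (off-diagonal)
dg_{22}/dx_1 = dg_{22}/dx_1 = 36
dg_{12}/dx_2 = 0 (off-diagonal)
Numerator = 0 + 36 - 0 = 36
Gamma^2_{12} = 36 / (2 * 24) = 3/4

3/4


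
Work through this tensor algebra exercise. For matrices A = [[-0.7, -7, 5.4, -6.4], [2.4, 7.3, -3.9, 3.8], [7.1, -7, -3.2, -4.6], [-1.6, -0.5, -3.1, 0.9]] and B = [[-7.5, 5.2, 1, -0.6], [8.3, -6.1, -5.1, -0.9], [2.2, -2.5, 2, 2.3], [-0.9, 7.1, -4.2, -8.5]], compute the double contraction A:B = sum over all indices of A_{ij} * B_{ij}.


A:B = sum over all i,j of A_{ij} * B_{ij}.
Row 1: -0.7*-7.5=5.25, -7*5.2=-36.4, 5.4*1=5.4, -6.4*-0.6=3.84 => row sum = -21.91
Row 2: 2.4*8.3=19.92, 7.3*-6.1=-44.53, -3.9*-5.1=19.89, 3.8*-0.9=-3.42 => row sum = -8.14
Row 3: 7.1*2.2=15.62, -7*-2.5=17.5, -3.2*2=-6.4, -4.6*2.3=-10.58 => row sum = 16.14
Row 4: -1.6*-0.9=1.44, -0.5*7.1=-3.55, -3.1*-4.2=13.02, 0.9*-8.5=-7.65 => row sum = 3.26
Total = -21.91 + -8.14 + 16.14 + 3.26 = -10.65

-10.65


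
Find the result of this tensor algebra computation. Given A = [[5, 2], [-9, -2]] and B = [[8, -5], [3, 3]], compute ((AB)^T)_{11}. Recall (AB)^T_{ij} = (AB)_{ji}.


(AB)^T_{ij} = (AB)_{ji} = sum_k A_{jk} B_{ki}.
For i=1, j=1 we need (AB)_{11}:
A_{11} * B_{11} = 5 * 8 = 40
A_{12} * B_{21} = 2 * 3 = 6
Sum = 40 + 6 = 46

46


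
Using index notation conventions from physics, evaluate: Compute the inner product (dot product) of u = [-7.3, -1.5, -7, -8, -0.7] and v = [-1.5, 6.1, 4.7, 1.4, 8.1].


The inner product u . v = sum of u_i * v_i.
Term-by-term: -7.3 * -1.5, -1.5 * 6.1, -7 * 4.7, -8 * 1.4, -0.7 * 8.1
Products: 10.95, -9.15, -32.9, -11.2, -5.67
Sum = 10.95 + -9.15 + -32.9 + -11.2 + -5.67 = -47.97

-47.97


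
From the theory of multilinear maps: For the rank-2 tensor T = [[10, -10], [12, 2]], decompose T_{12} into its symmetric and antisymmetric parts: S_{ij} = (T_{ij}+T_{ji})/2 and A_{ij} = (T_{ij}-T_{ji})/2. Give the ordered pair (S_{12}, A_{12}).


T_{12} = -10
T_{21} = 12
S_{12} = (-10 + 12)/2 = 2/2 = 1
A_{12} = (-10 - 12)/2 = -22/2 = -11
Check: S + A = 1 + -11 = -10 = T_{12}.

(1, -11)


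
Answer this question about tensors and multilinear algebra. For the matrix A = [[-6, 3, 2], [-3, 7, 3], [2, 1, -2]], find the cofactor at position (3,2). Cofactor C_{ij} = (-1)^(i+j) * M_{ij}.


To find cofactor C_{32}, delete row 3 and column 2.
The resulting 2x2 submatrix is: [[-6, 2], [-3, 3]]
Minor M_{32} = -6*3 - 2*-3
  = -18 - -6 = -12
Sign = (-1)^(3+2) = (-1)^5 = -1
Cofactor C_{32} = -1 * -12 = 12

12


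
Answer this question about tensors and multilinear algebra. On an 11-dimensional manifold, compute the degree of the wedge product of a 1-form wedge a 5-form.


The degree of a wedge product is the sum of the degrees of the individual forms.
Degrees: 1, 5
Total degree = 1 + 5 = 6

6


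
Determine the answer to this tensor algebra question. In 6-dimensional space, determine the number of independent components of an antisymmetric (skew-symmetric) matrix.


An antisymmetric rank-2 tensor satisfies A_{ij} = -A_{ji}, so diagonal entries are zero.
The independent components are the upper-triangular entries: C(n, 2) = n(n-1)/2.
n = 6
C(6, 2) = 6 * 5 / 2 = 30 / 2 = 15

15


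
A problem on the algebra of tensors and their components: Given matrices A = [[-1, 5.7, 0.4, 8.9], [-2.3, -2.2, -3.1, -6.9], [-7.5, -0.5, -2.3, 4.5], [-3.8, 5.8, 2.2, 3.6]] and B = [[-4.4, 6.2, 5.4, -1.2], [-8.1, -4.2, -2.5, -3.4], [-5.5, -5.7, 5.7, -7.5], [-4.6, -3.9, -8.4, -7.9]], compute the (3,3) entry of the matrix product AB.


(AB)_{ij} = sum_k A_{ik} B_{kj}.
For i=3, j=3:
A_{31} * B_{13} = -7.5 * 5.4 = -40.5
A_{32} * B_{23} = -0.5 * -2.5 = 1.25
A_{33} * B_{33} = -2.3 * 5.7 = -13.11
A_{34} * B_{43} = 4.5 * -8.4 = -37.8
Sum = -40.5 + 1.25 + -13.11 + -37.8 = -90.16

-90.16


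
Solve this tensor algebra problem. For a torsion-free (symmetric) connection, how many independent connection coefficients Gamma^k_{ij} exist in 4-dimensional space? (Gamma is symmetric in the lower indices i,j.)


Christoffel symbols Gamma^k_{ij} are symmetric in i,j, so there are d * d(d+1)/2 independent symbols.
d = 4
d(d+1)/2 = 4 * 5 / 2 = 10
Total = 4 * 10 = 40

40


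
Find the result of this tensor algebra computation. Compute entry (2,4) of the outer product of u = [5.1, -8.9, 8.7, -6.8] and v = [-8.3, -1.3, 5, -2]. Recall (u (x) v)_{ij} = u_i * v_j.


The outer product entry T_{ij} = u_i * v_j.
We need i=2, j=4.
u_2 = -8.9, v_4 = -2
T_{2,4} = -8.9 * -2 = 17.8

17.8


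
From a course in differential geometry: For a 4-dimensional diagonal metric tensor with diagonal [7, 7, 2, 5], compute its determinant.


For a diagonal metric, the determinant is the product of diagonal entries.
Diagonal entries: 7, 7, 2, 5
det(g) = 7 * 7 * 2 * 5 = 490

490


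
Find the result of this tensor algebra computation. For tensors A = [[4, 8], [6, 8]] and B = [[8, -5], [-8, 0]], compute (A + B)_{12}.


Tensor addition is component-wise: (A + B)_{ij} = A_{ij} + B_{ij}.
A_{12} = 8
B_{12} = -5
(A + B)_{12} = 8 + -5 = 3

3


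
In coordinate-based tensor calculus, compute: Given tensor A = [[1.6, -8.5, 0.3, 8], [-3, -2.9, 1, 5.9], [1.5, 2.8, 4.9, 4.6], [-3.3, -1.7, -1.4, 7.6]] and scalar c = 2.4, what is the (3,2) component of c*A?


Scalar multiplication: (cA)_{ij} = c * A_{ij}.
c = 2.4
A_{32} = 2.8
(cA)_{32} = 2.4 * 2.8 = 6.72

6.72


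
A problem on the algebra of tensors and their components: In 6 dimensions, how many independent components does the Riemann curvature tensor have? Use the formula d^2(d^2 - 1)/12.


The Riemann tensor in d dimensions has d^2(d^2 - 1)/12 independent components.
d = 6, so d^2 = 36
d^2 - 1 = 35
d^2(d^2 - 1) = 36 * 35 = 1260
Divide by 12: 1260 / 12 = 105

105


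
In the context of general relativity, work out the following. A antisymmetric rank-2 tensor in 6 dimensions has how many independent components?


A antisymmetric rank-2 tensor in d dimensions has d(d-1)/2 independent components.
d = 6
d(d-1)/2 = 6 * 5 / 2 = 30 / 2 = 15

15


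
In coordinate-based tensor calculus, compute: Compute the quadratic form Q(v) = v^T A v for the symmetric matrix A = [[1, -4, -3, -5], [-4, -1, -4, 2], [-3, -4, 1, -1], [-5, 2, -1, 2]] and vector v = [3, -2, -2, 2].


First compute Av:
(Av)_1 = 1*3 + -4*-2 + -3*-2 + -5*2 = 7
(Av)_2 = -4*3 + -1*-2 + -4*-2 + 2*2 = 2
(Av)_3 = -3*3 + -4*-2 + 1*-2 + -1*2 = -5
(Av)_4 = -5*3 + 2*-2 + -1*-2 + 2*2 = -13
Av = [7, 2, -5, -13]
Then v^T (Av) = 3*7 + -2*2 + -2*-5 + 2*-13
= 21 + -4 + 10 + -26 = 1

1


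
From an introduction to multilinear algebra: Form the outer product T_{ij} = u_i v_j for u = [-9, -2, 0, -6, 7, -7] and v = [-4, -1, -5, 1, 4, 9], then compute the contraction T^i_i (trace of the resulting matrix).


The outer product gives T_{ij} = u_i v_j.
The trace (contraction) is Tr(T) = sum_i T_{ii} = sum_i u_i v_i.
Diagonal entries:
T_{11} = u_1 * v_1 = -9 * -4 = 36
T_{22} = u_2 * v_2 = -2 * -1 = 2
T_{33} = u_3 * v_3 = 0 * -5 = 0
T_{44} = u_4 * v_4 = -6 * 1 = -6
T_{55} = u_5 * v_5 = 7 * 4 = 28
T_{66} = u_6 * v_6 = -7 * 9 = -63
Tr(T) = 36 + 2 + 0 + -6 + 28 + -63 = -3

-3


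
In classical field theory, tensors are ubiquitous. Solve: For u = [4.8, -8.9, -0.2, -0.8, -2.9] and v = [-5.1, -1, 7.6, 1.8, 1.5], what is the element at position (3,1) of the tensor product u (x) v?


The outer product entry T_{ij} = u_i * v_j.
We need i=3, j=1.
u_3 = -0.2, v_1 = -5.1
T_{3,1} = -0.2 * -5.1 = 1.02

1.02


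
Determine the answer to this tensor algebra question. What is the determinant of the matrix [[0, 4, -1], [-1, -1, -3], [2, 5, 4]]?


Expanding along the first row, det(A) = a11*M_11 - a12*M_12 + a13*M_13, where M_1j is the (1,j) minor.
Minor M_11 = -1*4 - -3*5 = 11
Minor M_12 = -1*4 - -3*2 = 2
Minor M_13 = -1*5 - -1*2 = -3
det = 0*(11) - 4*(2) + -1*(-3)
    = 0 - 8 + 3
    = -5

-5


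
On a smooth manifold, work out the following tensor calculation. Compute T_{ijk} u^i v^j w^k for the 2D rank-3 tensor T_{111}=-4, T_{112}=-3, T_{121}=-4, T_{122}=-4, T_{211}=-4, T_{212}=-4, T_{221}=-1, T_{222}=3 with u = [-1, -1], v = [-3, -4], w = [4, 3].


S = sum over i,j,k of T_{ijk} u_i v_j w_k. Expanding all 8 terms:
T_{111}*u_1*v_1*w_1 = -4*-1*-3*4 = -48  (running total: -48)
T_{112}*u_1*v_1*w_2 = -3*-1*-3*3 = -27  (running total: -75)
T_{121}*u_1*v_2*w_1 = -4*-1*-4*4 = -64  (running total: -139)
T_{122}*u_1*v_2*w_2 = -4*-1*-4*3 = -48  (running total: -187)
T_{211}*u_2*v_1*w_1 = -4*-1*-3*4 = -48  (running total: -235)
T_{212}*u_2*v_1*w_2 = -4*-1*-3*3 = -36  (running total: -271)
T_{221}*u_2*v_2*w_1 = -1*-1*-4*4 = -16  (running total: -287)
T_{222}*u_2*v_2*w_2 = 3*-1*-4*3 = 36  (running total: -251)
S = -251

-251


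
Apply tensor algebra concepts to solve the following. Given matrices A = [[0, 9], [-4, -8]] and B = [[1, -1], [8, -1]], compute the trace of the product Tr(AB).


Tr(AB) = sum_i (AB)_{ii} where (AB)_{ii} = sum_k A_{ik} B_{ki}.
(AB)_{11} = 0*1 + 9*8 = 72
(AB)_{22} = -4*-1 + -8*-1 = 12
Tr(AB) = 72 + 12 = 84

84


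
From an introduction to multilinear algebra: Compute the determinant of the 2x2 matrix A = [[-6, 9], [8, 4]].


For a 2x2 matrix [[a, b], [c, d]], det = a*d - b*c.
a = -6, b = 9, c = 8, d = 4
a*d = -6 * 4 = -24
b*c = 9 * 8 = 72
det = -24 - 72 = -96

-96


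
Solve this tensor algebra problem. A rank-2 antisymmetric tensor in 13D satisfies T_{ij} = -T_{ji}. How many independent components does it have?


An antisymmetric rank-2 tensor satisfies A_{ij} = -A_{ji}, so diagonal entries are zero.
The independent components are the upper-triangular entries: C(n, 2) = n(n-1)/2.
n = 13
C(13, 2) = 13 * 12 / 2 = 156 / 2 = 78

78


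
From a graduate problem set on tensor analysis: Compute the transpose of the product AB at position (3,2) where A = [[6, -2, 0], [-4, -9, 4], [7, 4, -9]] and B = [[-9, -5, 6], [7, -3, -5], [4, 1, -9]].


(AB)^T_{ij} = (AB)_{ji} = sum_k A_{jk} B_{ki}.
For i=3, j=2 we need (AB)_{23}:
A_{21} * B_{13} = -4 * 6 = -24
A_{22} * B_{23} = -9 * -5 = 45
A_{23} * B_{33} = 4 * -9 = -36
Sum = -24 + 45 + -36 = -15

-15


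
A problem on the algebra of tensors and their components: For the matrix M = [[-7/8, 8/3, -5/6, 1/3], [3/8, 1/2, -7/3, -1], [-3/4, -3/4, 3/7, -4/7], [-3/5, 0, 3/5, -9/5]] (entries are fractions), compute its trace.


The trace is the sum of diagonal entries.
Diagonal: M[1,1] = -7/8, M[2,2] = 1/2, M[3,3] = 3/7, M[4,4] = -9/5
Tr(M) = -7/8 + 1/2 + 3/7 + -9/5
Computing step by step:
After adding M[1,1]: -7/8
After adding M[2,2]: -3/8
After adding M[3,3]: 3/56
After adding M[4,4]: -489/280
Tr(M) = -489/280

-489/280


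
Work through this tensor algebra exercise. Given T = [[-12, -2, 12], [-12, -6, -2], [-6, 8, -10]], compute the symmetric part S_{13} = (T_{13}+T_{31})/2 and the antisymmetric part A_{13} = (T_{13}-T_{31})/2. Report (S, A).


T_{13} = 12
T_{31} = -6
S_{13} = (12 + -6)/2 = 6/2 = 3
A_{13} = (12 - -6)/2 = 18/2 = 9
Check: S + A = 3 + 9 = 12 = T_{13}.

(3, 9)


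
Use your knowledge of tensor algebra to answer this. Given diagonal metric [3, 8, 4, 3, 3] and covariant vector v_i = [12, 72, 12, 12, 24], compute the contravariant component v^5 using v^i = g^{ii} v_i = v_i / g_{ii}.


To raise an index with a diagonal metric: v^i = v_i / g_{ii}.
For index 5: v_5 = 24, g_{55} = 3
v^5 = 24 / 3 = 8

8


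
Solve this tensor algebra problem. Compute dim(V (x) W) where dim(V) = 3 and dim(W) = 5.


The dimension of a tensor product is the product of dimensions.
dim(V) = 3, dim(W) = 5
dim(V (x) W) = 3 * 5 = 15

15


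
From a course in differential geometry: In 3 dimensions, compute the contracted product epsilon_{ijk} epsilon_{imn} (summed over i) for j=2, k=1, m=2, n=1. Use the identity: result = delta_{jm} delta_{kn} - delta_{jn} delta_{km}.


Using the identity: epsilon_{ijk} epsilon_{imn} = delta_{jm} delta_{kn} - delta_{jn} delta_{km}.
delta_{22} = 1
delta_{11} = 1
delta_{21} = 0
delta_{12} = 0
Result = 1 * 1 - 0 * 0 = 1 - 0 = 1

1


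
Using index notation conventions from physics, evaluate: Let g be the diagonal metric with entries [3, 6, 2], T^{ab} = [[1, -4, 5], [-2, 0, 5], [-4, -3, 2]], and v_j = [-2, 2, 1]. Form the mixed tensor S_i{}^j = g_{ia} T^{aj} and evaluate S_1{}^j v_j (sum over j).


Step 1: lower the first index. For a diagonal metric, g_{ia} T^{aj} = g_{ii} T^{ij} (no sum on i).
g_{11} = 3
S_1{}^1 = 3 * T^{11} = 3 * 1 = 3
S_1{}^2 = 3 * T^{12} = 3 * -4 = -12
S_1{}^3 = 3 * T^{13} = 3 * 5 = 15
Step 2: contract S_1{}^j with v_j.
S_1{}^1 * v_1 = 3 * -2 = -6
S_1{}^2 * v_2 = -12 * 2 = -24
S_1{}^3 * v_3 = 15 * 1 = 15
Result = -6 + -24 + 15 = -15

-15


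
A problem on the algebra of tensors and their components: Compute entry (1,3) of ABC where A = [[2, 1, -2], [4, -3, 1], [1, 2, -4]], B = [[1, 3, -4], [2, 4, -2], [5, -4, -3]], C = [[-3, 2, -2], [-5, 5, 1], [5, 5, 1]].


(ABC)_{13} = sum_m (AB)_{1m} C_{m3}. First compute row 1 of AB.
(AB)_{11} = 2*1 + 1*2 + -2*5 = -6
(AB)_{12} = 2*3 + 1*4 + -2*-4 = 18
(AB)_{13} = 2*-4 + 1*-2 + -2*-3 = -4
Now contract with column 3 of C:
(AB)_{11} * C_{13} = -6 * -2 = 12
(AB)_{12} * C_{23} = 18 * 1 = 18
(AB)_{13} * C_{33} = -4 * 1 = -4
(ABC)_{13} = 12 + 18 + -4 = 26

26


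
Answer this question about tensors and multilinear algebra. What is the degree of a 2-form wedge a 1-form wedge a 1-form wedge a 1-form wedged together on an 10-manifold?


The degree of a wedge product is the sum of the degrees of the individual forms.
Degrees: 2, 1, 1, 1
Total degree = 2 + 1 + 1 + 1 = 5

5


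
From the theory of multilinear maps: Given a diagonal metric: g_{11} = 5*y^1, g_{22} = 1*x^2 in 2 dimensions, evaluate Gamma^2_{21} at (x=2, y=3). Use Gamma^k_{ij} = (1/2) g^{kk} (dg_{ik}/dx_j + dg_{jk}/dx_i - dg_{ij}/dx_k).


For a diagonal metric, Gamma^k_{ij} = (1/2) g^{kk} (dg_{ik}/dx_j + dg_{jk}/dx_i - dg_{ij}/dx_k).
The metric is diagonal, so g_{ab} = 0 for a != b.
At the given point: g_{11} = 15, g_{22} = 4
g^{22} = 1/4
dg_{22}/dx_1 = dg_{22}/dx_1 = 4
dg_{12}/dx_2 = 0 (off-diagonal)
dg_{21}/dx_2 = 0 (off-diagonal)
Numerator = 4 + 0 - 0 = 4
Gamma^2_{21} = 4 / (2 * 4) = 1/2

1/2


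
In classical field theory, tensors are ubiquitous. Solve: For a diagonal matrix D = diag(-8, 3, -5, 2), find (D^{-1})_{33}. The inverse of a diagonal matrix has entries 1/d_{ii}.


For a diagonal matrix, the inverse has entries (D^{-1})_{ii} = 1/d_{ii}.
The diagonal entries are: d_{11} = -8, d_{22} = 3, d_{33} = -5, d_{44} = 2
We need (D^{-1})_{33} = 1/d_{33} = 1/-5 = -1/5

-1/5


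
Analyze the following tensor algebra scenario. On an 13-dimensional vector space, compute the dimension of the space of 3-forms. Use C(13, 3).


The dimension of the space of p-forms on an n-dimensional space is C(n, p).
n = 13, p = 3
C(13, 3) = 13! / (3! * 10!) = 286

286


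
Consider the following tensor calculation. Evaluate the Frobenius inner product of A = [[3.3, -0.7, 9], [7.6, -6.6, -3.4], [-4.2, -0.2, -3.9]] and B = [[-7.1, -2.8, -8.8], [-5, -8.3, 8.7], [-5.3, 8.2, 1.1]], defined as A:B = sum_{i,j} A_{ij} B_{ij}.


A:B = sum over all i,j of A_{ij} * B_{ij}.
Row 1: 3.3*-7.1=-23.43, -0.7*-2.8=1.96, 9*-8.8=-79.2 => row sum = -100.67
Row 2: 7.6*-5=-38, -6.6*-8.3=54.78, -3.4*8.7=-29.58 => row sum = -12.8
Row 3: -4.2*-5.3=22.26, -0.2*8.2=-1.64, -3.9*1.1=-4.29 => row sum = 16.33
Total = -100.67 + -12.8 + 16.33 = -97.14

-97.14


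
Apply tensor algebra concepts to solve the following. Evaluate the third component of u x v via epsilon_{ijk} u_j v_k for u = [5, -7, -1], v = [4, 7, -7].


(u x v)_3 = sum_{j,k} epsilon_{3jk} u_j v_k. Only permutations of (1,2,3) contribute; the two non-zero terms are:
eps_{312} u_1 v_2 = 1 * 5 * 7 = 35
eps_{321} u_2 v_1 = -1 * -7 * 4 = 28
(u x v)_3 = 63

63


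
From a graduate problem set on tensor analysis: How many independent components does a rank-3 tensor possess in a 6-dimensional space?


The number of components of a rank-r tensor in d dimensions is d^r.
Here d = 6 and r = 3.
6^3 = 216

216


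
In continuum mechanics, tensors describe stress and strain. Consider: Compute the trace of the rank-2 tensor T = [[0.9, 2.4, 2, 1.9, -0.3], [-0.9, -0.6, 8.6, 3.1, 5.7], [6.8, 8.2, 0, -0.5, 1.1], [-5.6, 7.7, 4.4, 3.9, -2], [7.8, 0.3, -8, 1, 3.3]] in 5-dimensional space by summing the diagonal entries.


The contraction (trace) of a rank-2 tensor is the sum of its diagonal elements.
Diagonal entries: A[1,1] = 0.9, A[2,2] = -0.6, A[3,3] = 0, A[4,4] = 3.9, A[5,5] = 3.3
Tr(A) = 0.9 + -0.6 + 0 + 3.9 + 3.3 = 7.5

7.5


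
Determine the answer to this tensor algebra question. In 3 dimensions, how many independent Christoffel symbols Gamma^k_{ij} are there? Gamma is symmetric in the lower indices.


Christoffel symbols Gamma^k_{ij} are symmetric in i,j, so there are d * d(d+1)/2 independent symbols.
d = 3
d(d+1)/2 = 3 * 4 / 2 = 6
Total = 3 * 6 = 18

18


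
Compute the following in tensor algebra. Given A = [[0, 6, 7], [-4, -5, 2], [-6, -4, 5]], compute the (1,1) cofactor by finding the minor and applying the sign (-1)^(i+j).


To find cofactor C_{11}, delete row 1 and column 1.
The resulting 2x2 submatrix is: [[-5, 2], [-4, 5]]
Minor M_{11} = -5*5 - 2*-4
  = -25 - -8 = -17
Sign = (-1)^(1+1) = (-1)^2 = 1
Cofactor C_{11} = 1 * -17 = -17

-17


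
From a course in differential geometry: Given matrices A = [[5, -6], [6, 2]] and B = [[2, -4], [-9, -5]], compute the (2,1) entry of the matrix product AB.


(AB)_{ij} = sum_k A_{ik} B_{kj}.
For i=2, j=1:
A_{21} * B_{11} = 6 * 2 = 12
A_{22} * B_{21} = 2 * -9 = -18
Sum = 12 + -18 = -6

-6


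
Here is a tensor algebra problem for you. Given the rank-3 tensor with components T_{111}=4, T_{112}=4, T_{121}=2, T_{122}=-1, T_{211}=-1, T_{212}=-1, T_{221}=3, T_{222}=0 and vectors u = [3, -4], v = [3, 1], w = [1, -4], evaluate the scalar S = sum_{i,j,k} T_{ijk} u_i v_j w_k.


S = sum over i,j,k of T_{ijk} u_i v_j w_k. Expanding all 8 terms:
T_{111}*u_1*v_1*w_1 = 4*3*3*1 = 36  (running total: 36)
T_{112}*u_1*v_1*w_2 = 4*3*3*-4 = -144  (running total: -108)
T_{121}*u_1*v_2*w_1 = 2*3*1*1 = 6  (running total: -102)
T_{122}*u_1*v_2*w_2 = -1*3*1*-4 = 12  (running total: -90)
T_{211}*u_2*v_1*w_1 = -1*-4*3*1 = 12  (running total: -78)
T_{212}*u_2*v_1*w_2 = -1*-4*3*-4 = -48  (running total: -126)
T_{221}*u_2*v_2*w_1 = 3*-4*1*1 = -12  (running total: -138)
T_{222}*u_2*v_2*w_2 = 0*-4*1*-4 = 0  (running total: -138)
S = -138

-138


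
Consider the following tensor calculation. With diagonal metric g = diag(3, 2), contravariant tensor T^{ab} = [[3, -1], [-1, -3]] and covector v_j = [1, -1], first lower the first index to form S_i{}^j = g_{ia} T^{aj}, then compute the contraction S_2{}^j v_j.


Step 1: lower the first index. For a diagonal metric, g_{ia} T^{aj} = g_{ii} T^{ij} (no sum on i).
g_{22} = 2
S_2{}^1 = 2 * T^{21} = 2 * -1 = -2
S_2{}^2 = 2 * T^{22} = 2 * -3 = -6
Step 2: contract S_2{}^j with v_j.
S_2{}^1 * v_1 = -2 * 1 = -2
S_2{}^2 * v_2 = -6 * -1 = 6
Result = -2 + 6 = 4

4


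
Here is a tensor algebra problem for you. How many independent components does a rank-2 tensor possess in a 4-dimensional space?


The number of components of a rank-r tensor in d dimensions is d^r.
Here d = 4 and r = 2.
4^2 = 16

16


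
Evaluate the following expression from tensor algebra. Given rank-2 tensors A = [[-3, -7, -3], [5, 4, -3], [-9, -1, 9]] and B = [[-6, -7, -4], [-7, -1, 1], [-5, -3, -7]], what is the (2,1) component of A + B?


Tensor addition is component-wise: (A + B)_{ij} = A_{ij} + B_{ij}.
A_{21} = 5
B_{21} = -7
(A + B)_{21} = 5 + -7 = -2

-2


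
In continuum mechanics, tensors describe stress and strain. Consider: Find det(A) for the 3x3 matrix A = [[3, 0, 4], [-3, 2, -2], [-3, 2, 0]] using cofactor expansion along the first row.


Expanding along the first row, det(A) = a11*M_11 - a12*M_12 + a13*M_13, where M_1j is the (1,j) minor.
Minor M_11 = 2*0 - -2*2 = 4
Minor M_12 = -3*0 - -2*-3 = -6
Minor M_13 = -3*2 - 2*-3 = 0
det = 3*(4) - 0*(-6) + 4*(0)
    = 12 - 0 + 0
    = 12

12


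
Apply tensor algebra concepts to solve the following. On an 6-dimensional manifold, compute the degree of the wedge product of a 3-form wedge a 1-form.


The degree of a wedge product is the sum of the degrees of the individual forms.
Degrees: 3, 1
Total degree = 3 + 1 = 4

4


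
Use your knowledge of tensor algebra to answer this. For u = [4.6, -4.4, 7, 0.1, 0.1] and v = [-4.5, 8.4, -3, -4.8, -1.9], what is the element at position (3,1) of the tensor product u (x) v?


The outer product entry T_{ij} = u_i * v_j.
We need i=3, j=1.
u_3 = 7, v_1 = -4.5
T_{3,1} = 7 * -4.5 = -31.5

-31.5


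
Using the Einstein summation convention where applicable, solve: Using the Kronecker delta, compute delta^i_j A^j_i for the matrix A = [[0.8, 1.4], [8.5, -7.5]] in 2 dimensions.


The contraction (trace) of a rank-2 tensor is the sum of its diagonal elements.
Diagonal entries: A[1,1] = 0.8, A[2,2] = -7.5
Tr(A) = 0.8 + -7.5 = -6.7

-6.7


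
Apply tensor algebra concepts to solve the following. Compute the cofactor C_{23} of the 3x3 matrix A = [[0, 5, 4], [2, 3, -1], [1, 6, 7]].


To find cofactor C_{23}, delete row 2 and column 3.
The resulting 2x2 submatrix is: [[0, 5], [1, 6]]
Minor M_{23} = 0*6 - 5*1
  = 0 - 5 = -5
Sign = (-1)^(2+3) = (-1)^5 = -1
Cofactor C_{23} = -1 * -5 = 5

5


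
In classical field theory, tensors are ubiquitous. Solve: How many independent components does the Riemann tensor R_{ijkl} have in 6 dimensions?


The Riemann tensor in d dimensions has d^2(d^2 - 1)/12 independent components.
d = 6, so d^2 = 36
d^2 - 1 = 35
d^2(d^2 - 1) = 36 * 35 = 1260
Divide by 12: 1260 / 12 = 105

105


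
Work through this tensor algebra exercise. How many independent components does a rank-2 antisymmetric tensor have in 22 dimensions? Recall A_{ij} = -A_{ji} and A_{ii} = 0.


An antisymmetric rank-2 tensor satisfies A_{ij} = -A_{ji}, so diagonal entries are zero.
The independent components are the upper-triangular entries: C(n, 2) = n(n-1)/2.
n = 22
C(22, 2) = 22 * 21 / 2 = 462 / 2 = 231

231


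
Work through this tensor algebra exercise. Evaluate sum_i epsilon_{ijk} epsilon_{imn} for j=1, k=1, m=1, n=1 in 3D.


Using the identity: epsilon_{ijk} epsilon_{imn} = delta_{jm} delta_{kn} - delta_{jn} delta_{km}.
delta_{11} = 1
delta_{11} = 1
delta_{11} = 1
delta_{11} = 1
Result = 1 * 1 - 1 * 1 = 1 - 1 = 0

0


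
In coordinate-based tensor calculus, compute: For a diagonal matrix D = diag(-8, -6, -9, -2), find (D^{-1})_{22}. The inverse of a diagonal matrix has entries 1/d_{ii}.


For a diagonal matrix, the inverse has entries (D^{-1})_{ii} = 1/d_{ii}.
The diagonal entries are: d_{11} = -8, d_{22} = -6, d_{33} = -9, d_{44} = -2
We need (D^{-1})_{22} = 1/d_{22} = 1/-6 = -1/6

-1/6


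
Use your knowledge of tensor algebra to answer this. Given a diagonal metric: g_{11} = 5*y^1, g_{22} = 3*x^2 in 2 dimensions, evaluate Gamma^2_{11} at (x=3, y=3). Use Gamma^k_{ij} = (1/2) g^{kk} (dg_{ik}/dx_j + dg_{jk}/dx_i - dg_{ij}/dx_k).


For a diagonal metric, Gamma^k_{ij} = (1/2) g^{kk} (dg_{ik}/dx_j + dg_{jk}/dx_i - dg_{ij}/dx_k).
The metric is diagonal, so g_{ab} = 0 for a != b.
At the given point: g_{11} = 15, g_{22} = 27
g^{22} = 1/27
dg_{12}/dx_1 = 0 (off-diagonal)
dg_{12}/dx_1 = 0 (off-diagonal)
dg_{11}/dx_2 = dg_{11}/dx_2 = 5
Numerator = 0 + 0 - 5 = -5
Gamma^2_{11} = -5 / (2 * 27) = -5/54

-5/54


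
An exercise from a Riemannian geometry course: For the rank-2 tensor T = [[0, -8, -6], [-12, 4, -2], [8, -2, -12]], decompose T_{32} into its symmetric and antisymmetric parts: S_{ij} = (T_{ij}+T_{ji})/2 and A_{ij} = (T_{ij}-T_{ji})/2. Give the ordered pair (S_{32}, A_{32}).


T_{32} = -2
T_{23} = -2
S_{32} = (-2 + -2)/2 = -4/2 = -2
A_{32} = (-2 - -2)/2 = 0/2 = 0
Check: S + A = -2 + 0 = -2 = T_{32}.

(-2, 0)


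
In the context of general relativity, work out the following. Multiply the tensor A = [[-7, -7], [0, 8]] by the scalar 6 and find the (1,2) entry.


Scalar multiplication: (cA)_{ij} = c * A_{ij}.
c = 6
A_{12} = -7
(cA)_{12} = 6 * -7 = -42

-42


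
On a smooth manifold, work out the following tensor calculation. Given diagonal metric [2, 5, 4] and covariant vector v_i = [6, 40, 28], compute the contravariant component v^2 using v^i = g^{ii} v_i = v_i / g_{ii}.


To raise an index with a diagonal metric: v^i = v_i / g_{ii}.
For index 2: v_2 = 40, g_{22} = 5
v^2 = 40 / 5 = 8

8


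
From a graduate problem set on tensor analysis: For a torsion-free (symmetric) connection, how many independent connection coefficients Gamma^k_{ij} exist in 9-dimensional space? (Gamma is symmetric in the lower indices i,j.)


Christoffel symbols Gamma^k_{ij} are symmetric in i,j, so there are d * d(d+1)/2 independent symbols.
d = 9
d(d+1)/2 = 9 * 10 / 2 = 45
Total = 9 * 45 = 405

405


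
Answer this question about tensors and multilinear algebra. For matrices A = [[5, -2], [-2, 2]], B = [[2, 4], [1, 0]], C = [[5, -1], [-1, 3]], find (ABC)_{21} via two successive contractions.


(ABC)_{21} = sum_m (AB)_{2m} C_{m1}. First compute row 2 of AB.
(AB)_{21} = -2*2 + 2*1 = -2
(AB)_{22} = -2*4 + 2*0 = -8
Now contract with column 1 of C:
(AB)_{21} * C_{11} = -2 * 5 = -10
(AB)_{22} * C_{21} = -8 * -1 = 8
(ABC)_{21} = -10 + 8 = -2

-2


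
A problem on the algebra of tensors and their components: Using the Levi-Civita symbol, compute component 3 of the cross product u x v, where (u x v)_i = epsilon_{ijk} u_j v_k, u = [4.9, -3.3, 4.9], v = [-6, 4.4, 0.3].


(u x v)_3 = sum_{j,k} epsilon_{3jk} u_j v_k. Only permutations of (1,2,3) contribute; the two non-zero terms are:
eps_{312} u_1 v_2 = 1 * 4.9 * 4.4 = 21.56
eps_{321} u_2 v_1 = -1 * -3.3 * -6 = -19.8
(u x v)_3 = 1.76

1.76


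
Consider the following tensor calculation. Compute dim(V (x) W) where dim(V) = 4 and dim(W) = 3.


The dimension of a tensor product is the product of dimensions.
dim(V) = 4, dim(W) = 3
dim(V (x) W) = 4 * 3 = 12

12


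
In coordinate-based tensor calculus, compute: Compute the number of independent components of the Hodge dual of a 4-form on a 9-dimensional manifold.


The Hodge dual of a p-form on an n-dimensional manifold is an (n-p)-form.
n = 9, p = 4, so dual degree = 9 - 4 = 5
The number of components is C(n, n-p) = C(9, 5) = 126

126


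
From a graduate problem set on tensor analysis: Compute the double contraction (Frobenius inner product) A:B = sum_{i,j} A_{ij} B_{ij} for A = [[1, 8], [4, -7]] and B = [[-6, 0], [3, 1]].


A:B = sum over all i,j of A_{ij} * B_{ij}.
Row 1: 1*-6=-6, 8*0=0 => row sum = -6
Row 2: 4*3=12, -7*1=-7 => row sum = 5
Total = -6 + 5 = -1

-1


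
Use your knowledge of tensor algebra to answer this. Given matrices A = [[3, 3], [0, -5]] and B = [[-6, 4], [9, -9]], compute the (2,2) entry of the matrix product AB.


(AB)_{ij} = sum_k A_{ik} B_{kj}.
For i=2, j=2:
A_{21} * B_{12} = 0 * 4 = 0
A_{22} * B_{22} = -5 * -9 = 45
Sum = 0 + 45 = 45

45


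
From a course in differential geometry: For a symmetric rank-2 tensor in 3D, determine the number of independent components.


A symmetric rank-2 tensor in d dimensions has d(d+1)/2 independent components.
d = 3
d(d+1)/2 = 3 * 4 / 2 = 12 / 2 = 6

6


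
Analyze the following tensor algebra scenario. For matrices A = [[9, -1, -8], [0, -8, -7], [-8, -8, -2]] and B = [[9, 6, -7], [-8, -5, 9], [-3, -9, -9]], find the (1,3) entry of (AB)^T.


(AB)^T_{ij} = (AB)_{ji} = sum_k A_{jk} B_{ki}.
For i=1, j=3 we need (AB)_{31}:
A_{31} * B_{11} = -8 * 9 = -72
A_{32} * B_{21} = -8 * -8 = 64
A_{33} * B_{31} = -2 * -3 = 6
Sum = -72 + 64 + 6 = -2

-2


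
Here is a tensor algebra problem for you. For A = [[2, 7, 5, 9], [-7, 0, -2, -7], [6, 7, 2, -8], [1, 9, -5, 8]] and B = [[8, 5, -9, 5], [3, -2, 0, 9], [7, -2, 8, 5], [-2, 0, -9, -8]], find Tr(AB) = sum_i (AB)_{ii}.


Tr(AB) = sum_i (AB)_{ii} where (AB)_{ii} = sum_k A_{ik} B_{ki}.
(AB)_{11} = 2*8 + 7*3 + 5*7 + 9*-2 = 54
(AB)_{22} = -7*5 + 0*-2 + -2*-2 + -7*0 = -31
(AB)_{33} = 6*-9 + 7*0 + 2*8 + -8*-9 = 34
(AB)_{44} = 1*5 + 9*9 + -5*5 + 8*-8 = -3
Tr(AB) = 54 + -31 + 34 + -3 = 54

54


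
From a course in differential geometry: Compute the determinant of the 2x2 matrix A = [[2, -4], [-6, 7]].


For a 2x2 matrix [[a, b], [c, d]], det = a*d - b*c.
a = 2, b = -4, c = -6, d = 7
a*d = 2 * 7 = 14
b*c = -4 * -6 = 24
det = 14 - 24 = -10

-10


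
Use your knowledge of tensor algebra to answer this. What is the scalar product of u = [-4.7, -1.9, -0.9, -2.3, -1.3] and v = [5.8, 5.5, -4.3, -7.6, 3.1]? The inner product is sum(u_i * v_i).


The inner product u . v = sum of u_i * v_i.
Term-by-term: -4.7 * 5.8, -1.9 * 5.5, -0.9 * -4.3, -2.3 * -7.6, -1.3 * 3.1
Products: -27.26, -10.45, 3.87, 17.48, -4.03
Sum = -27.26 + -10.45 + 3.87 + 17.48 + -4.03 = -20.39

-20.39


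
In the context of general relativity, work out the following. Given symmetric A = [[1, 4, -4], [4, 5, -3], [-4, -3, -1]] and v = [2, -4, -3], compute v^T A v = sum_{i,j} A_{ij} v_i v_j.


First compute Av:
(Av)_1 = 1*2 + 4*-4 + -4*-3 = -2
(Av)_2 = 4*2 + 5*-4 + -3*-3 = -3
(Av)_3 = -4*2 + -3*-4 + -1*-3 = 7
Av = [-2, -3, 7]
Then v^T (Av) = 2*-2 + -4*-3 + -3*7
= -4 + 12 + -21 = -13

-13


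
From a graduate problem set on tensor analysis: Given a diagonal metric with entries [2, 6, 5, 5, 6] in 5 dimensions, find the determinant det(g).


For a diagonal metric, the determinant is the product of diagonal entries.
Diagonal entries: 2, 6, 5, 5, 6
det(g) = 2 * 6 * 5 * 5 * 6 = 1800

1800


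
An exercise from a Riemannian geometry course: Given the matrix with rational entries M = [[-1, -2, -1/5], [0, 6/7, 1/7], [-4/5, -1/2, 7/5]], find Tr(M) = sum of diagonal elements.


The trace is the sum of diagonal entries.
Diagonal: M[1,1] = -1, M[2,2] = 6/7, M[3,3] = 7/5
Tr(M) = -1 + 6/7 + 7/5
Computing step by step:
After adding M[1,1]: -1
After adding M[2,2]: -1/7
After adding M[3,3]: 44/35
Tr(M) = 44/35

44/35


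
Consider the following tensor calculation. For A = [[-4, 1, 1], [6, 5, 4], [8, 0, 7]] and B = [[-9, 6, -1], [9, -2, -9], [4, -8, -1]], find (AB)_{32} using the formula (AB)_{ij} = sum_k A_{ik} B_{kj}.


(AB)_{ij} = sum_k A_{ik} B_{kj}.
For i=3, j=2:
A_{31} * B_{12} = 8 * 6 = 48
A_{32} * B_{22} = 0 * -2 = 0
A_{33} * B_{32} = 7 * -8 = -56
Sum = 48 + 0 + -56 = -8

-8


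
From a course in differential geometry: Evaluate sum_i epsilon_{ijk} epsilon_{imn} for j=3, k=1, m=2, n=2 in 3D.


Using the identity: epsilon_{ijk} epsilon_{imn} = delta_{jm} delta_{kn} - delta_{jn} delta_{km}.
delta_{32} = 0
delta_{12} = 0
delta_{32} = 0
delta_{12} = 0
Result = 0 * 0 - 0 * 0 = 0 - 0 = 0

0


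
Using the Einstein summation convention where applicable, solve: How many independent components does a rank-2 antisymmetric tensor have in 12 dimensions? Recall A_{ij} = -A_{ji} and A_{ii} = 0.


An antisymmetric rank-2 tensor satisfies A_{ij} = -A_{ji}, so diagonal entries are zero.
The independent components are the upper-triangular entries: C(n, 2) = n(n-1)/2.
n = 12
C(12, 2) = 12 * 11 / 2 = 132 / 2 = 66

66


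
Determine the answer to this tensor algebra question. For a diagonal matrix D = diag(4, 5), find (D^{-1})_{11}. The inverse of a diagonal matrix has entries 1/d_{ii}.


For a diagonal matrix, the inverse has entries (D^{-1})_{ii} = 1/d_{ii}.
The diagonal entries are: d_{11} = 4, d_{22} = 5
We need (D^{-1})_{11} = 1/d_{11} = 1/4 = 1/4

1/4


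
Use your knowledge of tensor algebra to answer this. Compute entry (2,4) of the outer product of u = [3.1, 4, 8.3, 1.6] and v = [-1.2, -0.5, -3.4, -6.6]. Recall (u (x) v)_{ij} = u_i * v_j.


The outer product entry T_{ij} = u_i * v_j.
We need i=2, j=4.
u_2 = 4, v_4 = -6.6
T_{2,4} = 4 * -6.6 = -26.4

-26.4


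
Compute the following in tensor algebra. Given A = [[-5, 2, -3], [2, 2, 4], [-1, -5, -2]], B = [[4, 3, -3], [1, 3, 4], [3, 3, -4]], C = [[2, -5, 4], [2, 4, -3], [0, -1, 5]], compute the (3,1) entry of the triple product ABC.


(ABC)_{31} = sum_m (AB)_{3m} C_{m1}. First compute row 3 of AB.
(AB)_{31} = -1*4 + -5*1 + -2*3 = -15
(AB)_{32} = -1*3 + -5*3 + -2*3 = -24
(AB)_{33} = -1*-3 + -5*4 + -2*-4 = -9
Now contract with column 1 of C:
(AB)_{31} * C_{11} = -15 * 2 = -30
(AB)_{32} * C_{21} = -24 * 2 = -48
(AB)_{33} * C_{31} = -9 * 0 = 0
(ABC)_{31} = -30 + -48 + 0 = -78

-78


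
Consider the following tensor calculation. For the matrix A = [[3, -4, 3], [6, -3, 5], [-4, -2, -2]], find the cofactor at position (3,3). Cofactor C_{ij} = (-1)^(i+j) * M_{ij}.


To find cofactor C_{33}, delete row 3 and column 3.
The resulting 2x2 submatrix is: [[3, -4], [6, -3]]
Minor M_{33} = 3*-3 - -4*6
  = -9 - -24 = 15
Sign = (-1)^(3+3) = (-1)^6 = 1
Cofactor C_{33} = 1 * 15 = 15

15
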